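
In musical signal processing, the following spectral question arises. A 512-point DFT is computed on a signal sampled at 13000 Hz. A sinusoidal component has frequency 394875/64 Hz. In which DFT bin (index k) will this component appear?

DFT frequency resolution = f_s/N = 13000/512 = 1625/64 Hz
Bin index k = f_signal / resolution = 394875/64 / 1625/64 = 243
The signal frequency 394875/64 Hz falls in DFT bin k = 243.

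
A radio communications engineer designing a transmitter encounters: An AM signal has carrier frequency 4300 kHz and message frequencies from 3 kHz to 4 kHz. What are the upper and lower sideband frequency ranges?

Upper sideband (USB) = fc + [fm_low, fm_high] = 4300 + [3, 4] = [4303, 4304] kHz
Lower sideband (LSB) = fc - [fm_high, fm_low] = 4300 - [4, 3] = [4296, 4297] kHz
Total occupied spectrum: 4296 kHz to 4304 kHz (plus carrier at 4300 kHz)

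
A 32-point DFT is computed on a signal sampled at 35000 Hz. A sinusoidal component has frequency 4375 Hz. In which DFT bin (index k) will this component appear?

DFT frequency resolution = f_s/N = 35000/32 = 4375/4 Hz
Bin index k = f_signal / resolution = 4375 / 4375/4 = 4
The signal frequency 4375 Hz falls in DFT bin k = 4.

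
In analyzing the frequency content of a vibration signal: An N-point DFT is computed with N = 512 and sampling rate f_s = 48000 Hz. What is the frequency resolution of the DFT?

DFT frequency resolution = f_s / N
= 48000 / 512 = 375/4 Hz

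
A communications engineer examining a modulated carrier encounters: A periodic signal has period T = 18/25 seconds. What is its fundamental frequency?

The fundamental frequency is the reciprocal of the period.
f = 1/T = 1/(18/25) = 25/18 Hz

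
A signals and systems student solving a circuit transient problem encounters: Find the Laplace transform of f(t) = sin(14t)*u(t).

Standard pair: sin(wt)*u(t) <-> w/(s^2+w^2)
With w = 14: L{sin(14t)*u(t)} = 14/(s^2+196)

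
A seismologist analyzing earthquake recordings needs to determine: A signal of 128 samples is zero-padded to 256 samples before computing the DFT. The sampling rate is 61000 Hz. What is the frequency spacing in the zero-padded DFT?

Original DFT: N = 128, resolution = f_s/N = 61000/128 = 7625/16 Hz
Zero-padded DFT: N = 256, resolution = f_s/N = 61000/256 = 7625/32 Hz
Zero-padding interpolates the spectrum (finer frequency grid)
but does NOT improve the true spectral resolution (ability to resolve close frequencies).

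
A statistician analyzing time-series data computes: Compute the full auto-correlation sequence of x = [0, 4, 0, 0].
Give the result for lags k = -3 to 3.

r_xx[k] = sum_m x[m]*x[m+k], indexed from 0, for k = -3 to 3:
  r_xx[-3] = x[3]*x[0] = 0
  r_xx[-2] = x[2]*x[0] + x[3]*x[1] = 0
  r_xx[-1] = x[1]*x[0] + x[2]*x[1] + x[3]*x[2] = 0
  r_xx[0] = x[0]*x[0] + x[1]*x[1] + x[2]*x[2] + x[3]*x[3] = 16
  r_xx[1] = x[0]*x[1] + x[1]*x[2] + x[2]*x[3] = 0
  r_xx[2] = x[0]*x[2] + x[1]*x[3] = 0
  r_xx[3] = x[0]*x[3] = 0
r_xx = [0, 0, 0, 16, 0, 0, 0]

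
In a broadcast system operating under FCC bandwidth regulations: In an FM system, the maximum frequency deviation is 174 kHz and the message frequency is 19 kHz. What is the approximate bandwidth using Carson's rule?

Carson's rule: BW = 2*(delta_f + f_m)
= 2*(174 + 19) kHz = 386 kHz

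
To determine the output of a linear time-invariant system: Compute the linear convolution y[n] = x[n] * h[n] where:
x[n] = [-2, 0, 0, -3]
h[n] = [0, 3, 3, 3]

y[n] = sum_k x[k]*h[n-k]. Output length = len(x) + len(h) - 1 = 4 + 4 - 1 = 7.
y[0] = -2*0 = 0
y[1] = 0*0 + -2*3 = -6
y[2] = 0*0 + 0*3 + -2*3 = -6
y[3] = -3*0 + 0*3 + 0*3 + -2*3 = -6
y[4] = -3*3 + 0*3 + 0*3 = -9
y[5] = -3*3 + 0*3 = -9
y[6] = -3*3 = -9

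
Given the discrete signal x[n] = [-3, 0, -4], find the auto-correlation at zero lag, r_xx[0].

The auto-correlation at zero lag r_xx[0] equals the signal energy.
r_xx[0] = sum of x[n]^2 = (-3)^2 + 0^2 + (-4)^2
= 9 + 0 + 16 = 25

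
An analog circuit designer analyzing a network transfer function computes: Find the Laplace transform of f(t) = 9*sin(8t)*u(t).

Standard pair: sin(wt)*u(t) <-> w/(s^2+w^2)
With w = 8: L{9*sin(8t)*u(t)} = 72/(s^2+64)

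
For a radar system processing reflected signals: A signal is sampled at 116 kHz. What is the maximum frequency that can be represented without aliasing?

The maximum frequency that can be represented without aliasing
is the Nyquist frequency: f_max = f_s / 2 = 116 kHz / 2 = 58 kHz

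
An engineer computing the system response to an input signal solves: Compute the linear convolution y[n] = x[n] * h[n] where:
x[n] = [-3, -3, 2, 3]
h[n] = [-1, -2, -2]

y[n] = sum_k x[k]*h[n-k]. Output length = len(x) + len(h) - 1 = 4 + 3 - 1 = 6.
y[0] = -3*-1 = 3
y[1] = -3*-1 + -3*-2 = 9
y[2] = 2*-1 + -3*-2 + -3*-2 = 10
y[3] = 3*-1 + 2*-2 + -3*-2 = -1
y[4] = 3*-2 + 2*-2 = -10
y[5] = 3*-2 = -6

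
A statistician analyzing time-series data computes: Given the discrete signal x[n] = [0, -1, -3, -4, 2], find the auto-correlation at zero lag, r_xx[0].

The auto-correlation at zero lag r_xx[0] equals the signal energy.
r_xx[0] = sum of x[n]^2 = 0^2 + (-1)^2 + (-3)^2 + (-4)^2 + 2^2
= 0 + 1 + 9 + 16 + 4 = 30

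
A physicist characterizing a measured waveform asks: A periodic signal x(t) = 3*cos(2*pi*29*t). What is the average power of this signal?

Average power of A*cos(wt) is A^2/2.
P = 3^2 / 2 = 9/2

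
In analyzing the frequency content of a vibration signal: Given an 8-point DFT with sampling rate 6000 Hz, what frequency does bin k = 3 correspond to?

The frequency of DFT bin k is: f_k = k * f_s / N
f_3 = 3 * 6000 / 8 = 2250 Hz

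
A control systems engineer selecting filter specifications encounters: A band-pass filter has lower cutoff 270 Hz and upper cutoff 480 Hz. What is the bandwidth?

Bandwidth = f_high - f_low
= 480 Hz - 270 Hz = 210 Hz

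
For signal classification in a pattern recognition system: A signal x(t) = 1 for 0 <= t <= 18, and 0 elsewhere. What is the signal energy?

Energy = integral of |x(t)|^2 dt over the signal duration
= 1^2 * 18 = 1 * 18 = 18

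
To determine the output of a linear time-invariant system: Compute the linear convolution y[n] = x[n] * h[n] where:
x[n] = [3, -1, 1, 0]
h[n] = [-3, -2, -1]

y[n] = sum_k x[k]*h[n-k]. Output length = len(x) + len(h) - 1 = 4 + 3 - 1 = 6.
y[0] = 3*-3 = -9
y[1] = -1*-3 + 3*-2 = -3
y[2] = 1*-3 + -1*-2 + 3*-1 = -4
y[3] = 0*-3 + 1*-2 + -1*-1 = -1
y[4] = 0*-2 + 1*-1 = -1
y[5] = 0*-1 = 0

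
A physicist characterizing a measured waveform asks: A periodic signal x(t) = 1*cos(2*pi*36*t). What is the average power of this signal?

Average power of A*cos(wt) is A^2/2.
P = 1^2 / 2 = 1/2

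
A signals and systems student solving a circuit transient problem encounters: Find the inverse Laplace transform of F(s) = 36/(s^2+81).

Standard pair: w/(s^2+w^2) <-> sin(wt)*u(t)
Recognize w^2 = 81, so w = 9; numerator 36 = 4*9.
f(t) = 4*sin(9t)*u(t)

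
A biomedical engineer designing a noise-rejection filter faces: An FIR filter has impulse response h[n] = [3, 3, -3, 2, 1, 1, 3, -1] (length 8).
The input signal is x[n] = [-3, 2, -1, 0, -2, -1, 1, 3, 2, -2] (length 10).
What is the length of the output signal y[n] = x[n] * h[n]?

For linear convolution, the output length is:
len(y) = len(x) + len(h) - 1 = 10 + 8 - 1 = 17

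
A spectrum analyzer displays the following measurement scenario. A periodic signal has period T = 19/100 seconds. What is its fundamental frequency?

The fundamental frequency is the reciprocal of the period.
f = 1/T = 1/(19/100) = 100/19 Hz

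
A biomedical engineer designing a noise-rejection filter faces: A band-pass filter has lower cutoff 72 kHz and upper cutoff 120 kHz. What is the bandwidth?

Bandwidth = f_high - f_low
= 120 kHz - 72 kHz = 48 kHz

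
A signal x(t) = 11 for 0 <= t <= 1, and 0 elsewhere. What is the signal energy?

Energy = integral of |x(t)|^2 dt over the signal duration
= 11^2 * 1 = 121 * 1 = 121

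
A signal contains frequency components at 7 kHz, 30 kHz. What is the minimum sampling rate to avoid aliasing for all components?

The highest frequency component is f_max = 30 kHz.
Nyquist rate = 2 * f_max = 2 * 30 kHz = 60 kHz.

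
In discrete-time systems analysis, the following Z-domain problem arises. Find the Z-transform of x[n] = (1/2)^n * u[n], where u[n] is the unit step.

The Z-transform of a^n * u[n] is z/(z-a) for |z| > |a|.
Here a = 1/2, so X(z) = z/(z - (1/2)) = 2z/(2z - 1)
ROC: |z| > 1/2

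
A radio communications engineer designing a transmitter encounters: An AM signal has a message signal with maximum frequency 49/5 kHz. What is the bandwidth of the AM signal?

In AM (double-sideband), the bandwidth is twice the message frequency.
BW = 2 * f_m = 2 * 49/5 kHz = 98/5 kHz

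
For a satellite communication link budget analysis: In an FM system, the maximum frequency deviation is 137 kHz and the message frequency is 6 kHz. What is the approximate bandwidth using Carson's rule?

Carson's rule: BW = 2*(delta_f + f_m)
= 2*(137 + 6) kHz = 286 kHz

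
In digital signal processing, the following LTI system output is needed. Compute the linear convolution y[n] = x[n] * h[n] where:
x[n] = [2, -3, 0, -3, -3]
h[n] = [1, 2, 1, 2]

y[n] = sum_k x[k]*h[n-k]. Output length = len(x) + len(h) - 1 = 5 + 4 - 1 = 8.
y[0] = 2*1 = 2
y[1] = -3*1 + 2*2 = 1
y[2] = 0*1 + -3*2 + 2*1 = -4
y[3] = -3*1 + 0*2 + -3*1 + 2*2 = -2
y[4] = -3*1 + -3*2 + 0*1 + -3*2 = -15
y[5] = -3*2 + -3*1 + 0*2 = -9
y[6] = -3*1 + -3*2 = -9
y[7] = -3*2 = -6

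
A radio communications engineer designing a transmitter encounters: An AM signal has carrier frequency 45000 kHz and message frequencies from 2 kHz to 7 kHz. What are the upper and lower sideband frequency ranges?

Upper sideband (USB) = fc + [fm_low, fm_high] = 45000 + [2, 7] = [45002, 45007] kHz
Lower sideband (LSB) = fc - [fm_high, fm_low] = 45000 - [7, 2] = [44993, 44998] kHz
Total occupied spectrum: 44993 kHz to 45007 kHz (plus carrier at 45000 kHz)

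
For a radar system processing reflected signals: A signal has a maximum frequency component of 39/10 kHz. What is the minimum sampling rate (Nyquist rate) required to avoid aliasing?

By the Nyquist-Shannon sampling theorem,
the minimum sampling rate (Nyquist rate) must be at least 2 * f_max.
Nyquist rate = 2 * 39/10 kHz = 39/5 kHz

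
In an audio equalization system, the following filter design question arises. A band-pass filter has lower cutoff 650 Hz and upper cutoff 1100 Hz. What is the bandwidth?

Bandwidth = f_high - f_low
= 1100 Hz - 650 Hz = 450 Hz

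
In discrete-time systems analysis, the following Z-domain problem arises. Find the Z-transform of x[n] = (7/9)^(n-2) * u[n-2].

Time-shifting property: if X(z) = Z{x[n]}, then Z{x[n-d]} = z^(-d) * X(z)
X(z) = z/(z - 7/9) for x[n] = (7/9)^n * u[n]
Z{x[n-2]} = z^(-2) * z/(z - 7/9) = z^(-1)/(z - 7/9)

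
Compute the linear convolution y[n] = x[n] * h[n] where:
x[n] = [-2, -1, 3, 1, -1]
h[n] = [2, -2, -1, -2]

y[n] = sum_k x[k]*h[n-k]. Output length = len(x) + len(h) - 1 = 5 + 4 - 1 = 8.
y[0] = -2*2 = -4
y[1] = -1*2 + -2*-2 = 2
y[2] = 3*2 + -1*-2 + -2*-1 = 10
y[3] = 1*2 + 3*-2 + -1*-1 + -2*-2 = 1
y[4] = -1*2 + 1*-2 + 3*-1 + -1*-2 = -5
y[5] = -1*-2 + 1*-1 + 3*-2 = -5
y[6] = -1*-1 + 1*-2 = -1
y[7] = -1*-2 = 2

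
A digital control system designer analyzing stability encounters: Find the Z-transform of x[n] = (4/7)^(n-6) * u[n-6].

Time-shifting property: if X(z) = Z{x[n]}, then Z{x[n-d]} = z^(-d) * X(z)
X(z) = z/(z - 4/7) for x[n] = (4/7)^n * u[n]
Z{x[n-6]} = z^(-6) * z/(z - 4/7) = z^(-5)/(z - 4/7)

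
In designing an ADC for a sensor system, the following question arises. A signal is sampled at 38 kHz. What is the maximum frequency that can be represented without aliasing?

The maximum frequency that can be represented without aliasing
is the Nyquist frequency: f_max = f_s / 2 = 38 kHz / 2 = 19 kHz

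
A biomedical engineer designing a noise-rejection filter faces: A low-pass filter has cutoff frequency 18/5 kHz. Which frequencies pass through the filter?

A low-pass filter passes all frequencies below the cutoff frequency 18/5 kHz and attenuates higher frequencies.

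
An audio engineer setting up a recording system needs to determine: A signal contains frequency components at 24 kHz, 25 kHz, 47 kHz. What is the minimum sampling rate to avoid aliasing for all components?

The highest frequency component is f_max = 47 kHz.
Nyquist rate = 2 * f_max = 2 * 47 kHz = 94 kHz.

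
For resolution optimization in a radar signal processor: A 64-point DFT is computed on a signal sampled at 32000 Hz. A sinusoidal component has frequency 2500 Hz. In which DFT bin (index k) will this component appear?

DFT frequency resolution = f_s/N = 32000/64 = 500 Hz
Bin index k = f_signal / resolution = 2500 / 500 = 5
The signal frequency 2500 Hz falls in DFT bin k = 5.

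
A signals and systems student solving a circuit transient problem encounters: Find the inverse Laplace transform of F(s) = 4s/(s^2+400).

Standard pair: s/(s^2+w^2) <-> cos(wt)*u(t)
With k=4, w=20: f(t) = 4*cos(20t)*u(t)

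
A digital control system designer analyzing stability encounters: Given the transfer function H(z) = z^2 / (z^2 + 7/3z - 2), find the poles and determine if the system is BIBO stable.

Poles are roots of the denominator: z^2 + 7/3z - 2 = 0.
Quadratic formula: z = [-(7/3) +/- sqrt((7/3)^2 - 4*(-2))] / 2
Discriminant = 49/9 + 8 = 121/9; sqrt = 11/3.
z = (-7/3 +/- 11/3) / 2 => z = 2/3 or z = -3.
|p1| = 3, |p2| = 2/3.
For BIBO stability, all poles must lie inside the unit circle (|p| < 1).
System is UNSTABLE since at least one |p| >= 1.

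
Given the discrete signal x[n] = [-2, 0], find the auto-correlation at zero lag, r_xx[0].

The auto-correlation at zero lag r_xx[0] equals the signal energy.
r_xx[0] = sum of x[n]^2 = (-2)^2 + 0^2
= 4 + 0 = 4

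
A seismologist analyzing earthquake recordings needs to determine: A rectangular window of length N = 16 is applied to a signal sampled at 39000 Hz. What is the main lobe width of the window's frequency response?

For a rectangular window of length N,
the main lobe width in frequency is 2*f_s/N.
= 2*39000/16 = 4875 Hz
This determines the minimum frequency separation for resolving two sinusoids.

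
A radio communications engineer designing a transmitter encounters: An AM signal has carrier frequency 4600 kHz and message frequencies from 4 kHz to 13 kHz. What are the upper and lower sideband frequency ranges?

Upper sideband (USB) = fc + [fm_low, fm_high] = 4600 + [4, 13] = [4604, 4613] kHz
Lower sideband (LSB) = fc - [fm_high, fm_low] = 4600 - [13, 4] = [4587, 4596] kHz
Total occupied spectrum: 4587 kHz to 4613 kHz (plus carrier at 4600 kHz)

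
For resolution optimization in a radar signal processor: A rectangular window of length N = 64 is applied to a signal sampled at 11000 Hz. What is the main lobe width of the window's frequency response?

For a rectangular window of length N,
the main lobe width in frequency is 2*f_s/N.
= 2*11000/64 = 1375/4 Hz
This determines the minimum frequency separation for resolving two sinusoids.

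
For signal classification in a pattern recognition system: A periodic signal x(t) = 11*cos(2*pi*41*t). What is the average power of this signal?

Average power of A*cos(wt) is A^2/2.
P = 11^2 / 2 = 121/2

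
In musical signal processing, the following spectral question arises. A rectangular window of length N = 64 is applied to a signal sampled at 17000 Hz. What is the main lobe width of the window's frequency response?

For a rectangular window of length N,
the main lobe width in frequency is 2*f_s/N.
= 2*17000/64 = 2125/4 Hz
This determines the minimum frequency separation for resolving two sinusoids.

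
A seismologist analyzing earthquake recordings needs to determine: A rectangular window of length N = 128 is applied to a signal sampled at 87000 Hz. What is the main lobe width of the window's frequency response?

For a rectangular window of length N,
the main lobe width in frequency is 2*f_s/N.
= 2*87000/128 = 10875/8 Hz
This determines the minimum frequency separation for resolving two sinusoids.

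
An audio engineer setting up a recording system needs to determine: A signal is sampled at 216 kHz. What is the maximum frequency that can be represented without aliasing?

The maximum frequency that can be represented without aliasing
is the Nyquist frequency: f_max = f_s / 2 = 216 kHz / 2 = 108 kHz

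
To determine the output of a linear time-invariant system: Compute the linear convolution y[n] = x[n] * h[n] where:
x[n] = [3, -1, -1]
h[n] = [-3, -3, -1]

y[n] = sum_k x[k]*h[n-k]. Output length = len(x) + len(h) - 1 = 3 + 3 - 1 = 5.
y[0] = 3*-3 = -9
y[1] = -1*-3 + 3*-3 = -6
y[2] = -1*-3 + -1*-3 + 3*-1 = 3
y[3] = -1*-3 + -1*-1 = 4
y[4] = -1*-1 = 1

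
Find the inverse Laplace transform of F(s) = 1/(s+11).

Standard pair: k/(s+a) <-> k*e^(-at)*u(t)
With k=1, a=11: f(t) = e^(-11t)*u(t)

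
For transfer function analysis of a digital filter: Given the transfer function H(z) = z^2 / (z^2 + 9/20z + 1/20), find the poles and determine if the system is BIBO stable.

Poles are roots of the denominator: z^2 + 9/20z + 1/20 = 0.
Quadratic formula: z = [-(9/20) +/- sqrt((9/20)^2 - 4*(1/20))] / 2
Discriminant = 81/400 - 1/5 = 1/400; sqrt = 1/20.
z = (-9/20 +/- 1/20) / 2 => z = -1/5 or z = -1/4.
|p1| = 1/4, |p2| = 1/5.
For BIBO stability, all poles must lie inside the unit circle (|p| < 1).
System is STABLE since both |p| < 1.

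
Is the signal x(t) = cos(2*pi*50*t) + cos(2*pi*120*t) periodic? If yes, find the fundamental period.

f1 = 50 Hz, f2 = 120 Hz
Period T1 = 1/50, T2 = 1/120
Ratio T1/T2 = 120/50, which is rational.
The signal is periodic with fundamental period T = 1/GCD(50,120) = 1/10 s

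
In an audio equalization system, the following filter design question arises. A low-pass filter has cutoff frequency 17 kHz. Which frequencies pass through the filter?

A low-pass filter passes all frequencies below the cutoff frequency 17 kHz and attenuates higher frequencies.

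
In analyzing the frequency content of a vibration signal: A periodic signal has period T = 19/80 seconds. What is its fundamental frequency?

The fundamental frequency is the reciprocal of the period.
f = 1/T = 1/(19/80) = 80/19 Hz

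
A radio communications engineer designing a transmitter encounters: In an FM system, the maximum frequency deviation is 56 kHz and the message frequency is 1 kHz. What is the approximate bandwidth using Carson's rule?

Carson's rule: BW = 2*(delta_f + f_m)
= 2*(56 + 1) kHz = 114 kHz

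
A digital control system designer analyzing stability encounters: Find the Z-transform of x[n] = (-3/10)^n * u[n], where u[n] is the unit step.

The Z-transform of a^n * u[n] is z/(z-a) for |z| > |a|.
Here a = -3/10, so X(z) = z/(z - (-3/10)) = 10z/(10z + 3)
ROC: |z| > 3/10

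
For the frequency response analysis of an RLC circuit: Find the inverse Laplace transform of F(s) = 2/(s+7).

Standard pair: k/(s+a) <-> k*e^(-at)*u(t)
With k=2, a=7: f(t) = 2*e^(-7t)*u(t)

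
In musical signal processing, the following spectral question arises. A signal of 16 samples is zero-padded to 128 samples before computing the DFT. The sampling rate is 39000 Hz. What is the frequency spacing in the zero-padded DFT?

Original DFT: N = 16, resolution = f_s/N = 39000/16 = 4875/2 Hz
Zero-padded DFT: N = 128, resolution = f_s/N = 39000/128 = 4875/16 Hz
Zero-padding interpolates the spectrum (finer frequency grid)
but does NOT improve the true spectral resolution (ability to resolve close frequencies).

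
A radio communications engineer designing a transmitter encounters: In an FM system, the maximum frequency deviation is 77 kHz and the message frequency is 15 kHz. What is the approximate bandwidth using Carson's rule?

Carson's rule: BW = 2*(delta_f + f_m)
= 2*(77 + 15) kHz = 184 kHz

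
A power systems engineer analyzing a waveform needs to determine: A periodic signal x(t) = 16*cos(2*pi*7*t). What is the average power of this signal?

Average power of A*cos(wt) is A^2/2.
P = 16^2 / 2 = 256/2 = 128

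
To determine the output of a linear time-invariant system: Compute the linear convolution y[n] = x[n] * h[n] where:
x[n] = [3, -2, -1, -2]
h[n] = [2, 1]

y[n] = sum_k x[k]*h[n-k]. Output length = len(x) + len(h) - 1 = 4 + 2 - 1 = 5.
y[0] = 3*2 = 6
y[1] = -2*2 + 3*1 = -1
y[2] = -1*2 + -2*1 = -4
y[3] = -2*2 + -1*1 = -5
y[4] = -2*1 = -2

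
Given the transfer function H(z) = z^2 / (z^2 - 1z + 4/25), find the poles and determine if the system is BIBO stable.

Poles are roots of the denominator: z^2 - 1z + 4/25 = 0.
Quadratic formula: z = [-(-1) +/- sqrt((-1)^2 - 4*(4/25))] / 2
Discriminant = 1 - 16/25 = 9/25; sqrt = 3/5.
z = (1 +/- 3/5) / 2 => z = 4/5 or z = 1/5.
|p1| = 4/5, |p2| = 1/5.
For BIBO stability, all poles must lie inside the unit circle (|p| < 1).
System is STABLE since both |p| < 1.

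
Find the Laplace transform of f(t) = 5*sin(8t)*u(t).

Standard pair: sin(wt)*u(t) <-> w/(s^2+w^2)
With w = 8: L{5*sin(8t)*u(t)} = 40/(s^2+64)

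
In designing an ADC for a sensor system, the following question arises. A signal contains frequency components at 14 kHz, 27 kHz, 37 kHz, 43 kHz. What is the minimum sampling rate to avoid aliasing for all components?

The highest frequency component is f_max = 43 kHz.
Nyquist rate = 2 * f_max = 2 * 43 kHz = 86 kHz.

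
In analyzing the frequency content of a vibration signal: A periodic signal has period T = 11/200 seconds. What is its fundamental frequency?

The fundamental frequency is the reciprocal of the period.
f = 1/T = 1/(11/200) = 200/11 Hz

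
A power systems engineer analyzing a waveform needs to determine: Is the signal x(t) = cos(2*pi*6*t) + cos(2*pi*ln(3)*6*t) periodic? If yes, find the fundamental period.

f1 = 6 Hz, f2 = 6*ln(3) Hz
Ratio f2/f1 = ln(3), which is irrational.
Since the frequency ratio is irrational, no common period exists.
The signal is not periodic.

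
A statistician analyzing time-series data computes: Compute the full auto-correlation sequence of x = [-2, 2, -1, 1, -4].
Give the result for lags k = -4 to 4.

r_xx[k] = sum_m x[m]*x[m+k], indexed from 0, for k = -4 to 4:
  r_xx[-4] = x[4]*x[0] = 8
  r_xx[-3] = x[3]*x[0] + x[4]*x[1] = -10
  r_xx[-2] = x[2]*x[0] + x[3]*x[1] + x[4]*x[2] = 8
  r_xx[-1] = x[1]*x[0] + x[2]*x[1] + x[3]*x[2] + x[4]*x[3] = -11
  r_xx[0] = x[0]*x[0] + x[1]*x[1] + x[2]*x[2] + x[3]*x[3] + x[4]*x[4] = 26
  r_xx[1] = x[0]*x[1] + x[1]*x[2] + x[2]*x[3] + x[3]*x[4] = -11
  r_xx[2] = x[0]*x[2] + x[1]*x[3] + x[2]*x[4] = 8
  r_xx[3] = x[0]*x[3] + x[1]*x[4] = -10
  r_xx[4] = x[0]*x[4] = 8
r_xx = [8, -10, 8, -11, 26, -11, 8, -10, 8]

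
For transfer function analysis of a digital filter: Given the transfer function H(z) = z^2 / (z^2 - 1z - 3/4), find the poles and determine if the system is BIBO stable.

Poles are roots of the denominator: z^2 - 1z - 3/4 = 0.
Quadratic formula: z = [-(-1) +/- sqrt((-1)^2 - 4*(-3/4))] / 2
Discriminant = 1 + 3 = 4; sqrt = 2.
z = (1 +/- 2) / 2 => z = 3/2 or z = -1/2.
|p1| = 3/2, |p2| = 1/2.
For BIBO stability, all poles must lie inside the unit circle (|p| < 1).
System is UNSTABLE since at least one |p| >= 1.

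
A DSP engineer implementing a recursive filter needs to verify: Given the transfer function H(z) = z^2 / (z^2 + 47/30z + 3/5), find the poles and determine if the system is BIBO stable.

Poles are roots of the denominator: z^2 + 47/30z + 3/5 = 0.
Quadratic formula: z = [-(47/30) +/- sqrt((47/30)^2 - 4*(3/5))] / 2
Discriminant = 2209/900 - 12/5 = 49/900; sqrt = 7/30.
z = (-47/30 +/- 7/30) / 2 => z = -2/3 or z = -9/10.
|p1| = 2/3, |p2| = 9/10.
For BIBO stability, all poles must lie inside the unit circle (|p| < 1).
System is STABLE since both |p| < 1.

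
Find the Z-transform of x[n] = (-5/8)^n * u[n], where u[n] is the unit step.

The Z-transform of a^n * u[n] is z/(z-a) for |z| > |a|.
Here a = -5/8, so X(z) = z/(z - (-5/8)) = 8z/(8z + 5)
ROC: |z| > 5/8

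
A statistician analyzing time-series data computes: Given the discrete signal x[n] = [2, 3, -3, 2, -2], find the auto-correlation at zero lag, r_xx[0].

The auto-correlation at zero lag r_xx[0] equals the signal energy.
r_xx[0] = sum of x[n]^2 = 2^2 + 3^2 + (-3)^2 + 2^2 + (-2)^2
= 4 + 9 + 9 + 4 + 4 = 30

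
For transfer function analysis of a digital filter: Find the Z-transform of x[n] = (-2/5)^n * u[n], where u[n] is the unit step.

The Z-transform of a^n * u[n] is z/(z-a) for |z| > |a|.
Here a = -2/5, so X(z) = z/(z - (-2/5)) = 5z/(5z + 2)
ROC: |z| > 2/5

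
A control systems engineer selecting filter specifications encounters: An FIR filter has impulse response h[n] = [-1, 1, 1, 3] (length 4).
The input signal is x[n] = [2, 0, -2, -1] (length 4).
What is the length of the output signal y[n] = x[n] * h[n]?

For linear convolution, the output length is:
len(y) = len(x) + len(h) - 1 = 4 + 4 - 1 = 7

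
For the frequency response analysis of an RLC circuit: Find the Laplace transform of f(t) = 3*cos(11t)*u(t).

Standard pair: cos(wt)*u(t) <-> s/(s^2+w^2)
With w = 11: L{3*cos(11t)*u(t)} = 3s/(s^2+121)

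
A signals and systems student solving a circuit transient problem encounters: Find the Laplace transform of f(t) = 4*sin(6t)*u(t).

Standard pair: sin(wt)*u(t) <-> w/(s^2+w^2)
With w = 6: L{4*sin(6t)*u(t)} = 24/(s^2+36)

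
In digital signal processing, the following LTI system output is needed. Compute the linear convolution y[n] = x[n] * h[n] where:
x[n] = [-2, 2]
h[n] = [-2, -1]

y[n] = sum_k x[k]*h[n-k]. Output length = len(x) + len(h) - 1 = 2 + 2 - 1 = 3.
y[0] = -2*-2 = 4
y[1] = 2*-2 + -2*-1 = -2
y[2] = 2*-1 = -2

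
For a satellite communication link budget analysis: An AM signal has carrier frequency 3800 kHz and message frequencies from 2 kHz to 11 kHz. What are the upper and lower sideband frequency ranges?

Upper sideband (USB) = fc + [fm_low, fm_high] = 3800 + [2, 11] = [3802, 3811] kHz
Lower sideband (LSB) = fc - [fm_high, fm_low] = 3800 - [11, 2] = [3789, 3798] kHz
Total occupied spectrum: 3789 kHz to 3811 kHz (plus carrier at 3800 kHz)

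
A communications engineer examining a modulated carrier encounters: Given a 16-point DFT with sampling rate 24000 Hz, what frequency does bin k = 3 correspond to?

The frequency of DFT bin k is: f_k = k * f_s / N
f_3 = 3 * 24000 / 16 = 4500 Hz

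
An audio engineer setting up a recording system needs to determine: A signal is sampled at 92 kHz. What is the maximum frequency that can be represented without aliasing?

The maximum frequency that can be represented without aliasing
is the Nyquist frequency: f_max = f_s / 2 = 92 kHz / 2 = 46 kHz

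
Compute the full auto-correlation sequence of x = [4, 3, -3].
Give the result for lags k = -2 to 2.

r_xx[k] = sum_m x[m]*x[m+k], indexed from 0, for k = -2 to 2:
  r_xx[-2] = x[2]*x[0] = -12
  r_xx[-1] = x[1]*x[0] + x[2]*x[1] = 3
  r_xx[0] = x[0]*x[0] + x[1]*x[1] + x[2]*x[2] = 34
  r_xx[1] = x[0]*x[1] + x[1]*x[2] = 3
  r_xx[2] = x[0]*x[2] = -12
r_xx = [-12, 3, 34, 3, -12]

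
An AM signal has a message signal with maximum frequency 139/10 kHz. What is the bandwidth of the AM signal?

In AM (double-sideband), the bandwidth is twice the message frequency.
BW = 2 * f_m = 2 * 139/10 kHz = 139/5 kHz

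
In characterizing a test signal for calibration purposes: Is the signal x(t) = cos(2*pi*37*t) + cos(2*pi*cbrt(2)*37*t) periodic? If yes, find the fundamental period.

f1 = 37 Hz, f2 = 37*cbrt(2) Hz
Ratio f2/f1 = cbrt(2), which is irrational.
Since the frequency ratio is irrational, no common period exists.
The signal is not periodic.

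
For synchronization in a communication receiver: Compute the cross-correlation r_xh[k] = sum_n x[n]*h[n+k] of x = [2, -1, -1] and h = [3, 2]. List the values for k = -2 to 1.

Both sequences indexed from 0 and zero outside their support.
Lags with overlap: k = -2 to 1.
  r_xh[-2] = x[2]*h[0] = -3
  r_xh[-1] = x[1]*h[0] + x[2]*h[1] = -5
  r_xh[0] = x[0]*h[0] + x[1]*h[1] = 4
  r_xh[1] = x[0]*h[1] = 4
r_xh = [-3, -5, 4, 4] (for k = -2, ..., 1)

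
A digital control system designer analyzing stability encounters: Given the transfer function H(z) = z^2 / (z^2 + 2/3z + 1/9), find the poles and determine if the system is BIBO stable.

Poles are roots of the denominator: z^2 + 2/3z + 1/9 = 0.
Quadratic formula: z = [-(2/3) +/- sqrt((2/3)^2 - 4*(1/9))] / 2
Discriminant = 4/9 - 4/9 = 0; sqrt = 0.
z = (-2/3 +/- 0) / 2 = -1/3 (repeated root).
|p1| = 1/3, |p2| = 1/3.
For BIBO stability, all poles must lie inside the unit circle (|p| < 1).
System is STABLE since both |p| < 1.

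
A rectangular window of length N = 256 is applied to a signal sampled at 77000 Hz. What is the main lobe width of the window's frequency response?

For a rectangular window of length N,
the main lobe width in frequency is 2*f_s/N.
= 2*77000/256 = 9625/16 Hz
This determines the minimum frequency separation for resolving two sinusoids.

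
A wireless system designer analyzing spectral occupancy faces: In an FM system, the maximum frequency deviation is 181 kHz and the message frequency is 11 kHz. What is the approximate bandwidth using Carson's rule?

Carson's rule: BW = 2*(delta_f + f_m)
= 2*(181 + 11) kHz = 384 kHz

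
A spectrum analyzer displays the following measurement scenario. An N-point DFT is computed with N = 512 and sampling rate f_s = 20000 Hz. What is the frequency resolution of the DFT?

DFT frequency resolution = f_s / N
= 20000 / 512 = 625/16 Hz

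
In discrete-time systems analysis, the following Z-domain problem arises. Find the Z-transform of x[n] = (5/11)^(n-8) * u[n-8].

Time-shifting property: if X(z) = Z{x[n]}, then Z{x[n-d]} = z^(-d) * X(z)
X(z) = z/(z - 5/11) for x[n] = (5/11)^n * u[n]
Z{x[n-8]} = z^(-8) * z/(z - 5/11) = z^(-7)/(z - 5/11)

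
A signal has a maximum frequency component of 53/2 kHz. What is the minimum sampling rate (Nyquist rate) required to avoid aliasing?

By the Nyquist-Shannon sampling theorem,
the minimum sampling rate (Nyquist rate) must be at least 2 * f_max.
Nyquist rate = 2 * 53/2 kHz = 53 kHz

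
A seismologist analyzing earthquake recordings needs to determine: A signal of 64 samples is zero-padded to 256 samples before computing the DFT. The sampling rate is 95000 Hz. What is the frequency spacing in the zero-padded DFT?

Original DFT: N = 64, resolution = f_s/N = 95000/64 = 11875/8 Hz
Zero-padded DFT: N = 256, resolution = f_s/N = 95000/256 = 11875/32 Hz
Zero-padding interpolates the spectrum (finer frequency grid)
but does NOT improve the true spectral resolution (ability to resolve close frequencies).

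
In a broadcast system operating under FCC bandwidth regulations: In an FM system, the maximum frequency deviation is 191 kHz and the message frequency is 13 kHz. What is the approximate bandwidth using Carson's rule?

Carson's rule: BW = 2*(delta_f + f_m)
= 2*(191 + 13) kHz = 408 kHz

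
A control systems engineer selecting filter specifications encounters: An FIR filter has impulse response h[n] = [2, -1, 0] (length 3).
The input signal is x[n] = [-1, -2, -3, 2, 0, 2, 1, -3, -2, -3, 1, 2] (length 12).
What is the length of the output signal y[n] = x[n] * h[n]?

For linear convolution, the output length is:
len(y) = len(x) + len(h) - 1 = 12 + 3 - 1 = 14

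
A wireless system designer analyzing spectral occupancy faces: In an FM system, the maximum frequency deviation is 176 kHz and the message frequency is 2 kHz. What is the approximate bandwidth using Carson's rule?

Carson's rule: BW = 2*(delta_f + f_m)
= 2*(176 + 2) kHz = 356 kHz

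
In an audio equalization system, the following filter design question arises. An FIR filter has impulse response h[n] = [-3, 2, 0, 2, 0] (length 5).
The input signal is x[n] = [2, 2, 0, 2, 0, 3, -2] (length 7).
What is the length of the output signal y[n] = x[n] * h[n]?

For linear convolution, the output length is:
len(y) = len(x) + len(h) - 1 = 7 + 5 - 1 = 11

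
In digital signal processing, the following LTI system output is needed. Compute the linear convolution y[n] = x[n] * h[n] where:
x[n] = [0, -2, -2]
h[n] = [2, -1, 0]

y[n] = sum_k x[k]*h[n-k]. Output length = len(x) + len(h) - 1 = 3 + 3 - 1 = 5.
y[0] = 0*2 = 0
y[1] = -2*2 + 0*-1 = -4
y[2] = -2*2 + -2*-1 + 0*0 = -2
y[3] = -2*-1 + -2*0 = 2
y[4] = -2*0 = 0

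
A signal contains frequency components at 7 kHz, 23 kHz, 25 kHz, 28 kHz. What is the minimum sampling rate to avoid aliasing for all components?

The highest frequency component is f_max = 28 kHz.
Nyquist rate = 2 * f_max = 2 * 28 kHz = 56 kHz.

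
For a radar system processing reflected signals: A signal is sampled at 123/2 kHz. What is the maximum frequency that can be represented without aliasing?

The maximum frequency that can be represented without aliasing
is the Nyquist frequency: f_max = f_s / 2 = 123/2 kHz / 2 = 123/4 kHz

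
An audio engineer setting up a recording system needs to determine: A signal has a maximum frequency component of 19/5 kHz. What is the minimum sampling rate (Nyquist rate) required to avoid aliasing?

By the Nyquist-Shannon sampling theorem,
the minimum sampling rate (Nyquist rate) must be at least 2 * f_max.
Nyquist rate = 2 * 19/5 kHz = 38/5 kHz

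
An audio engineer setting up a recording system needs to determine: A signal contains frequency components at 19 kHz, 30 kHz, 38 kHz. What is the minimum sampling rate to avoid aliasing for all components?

The highest frequency component is f_max = 38 kHz.
Nyquist rate = 2 * f_max = 2 * 38 kHz = 76 kHz.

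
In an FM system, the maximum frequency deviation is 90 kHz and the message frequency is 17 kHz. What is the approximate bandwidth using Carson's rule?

Carson's rule: BW = 2*(delta_f + f_m)
= 2*(90 + 17) kHz = 214 kHz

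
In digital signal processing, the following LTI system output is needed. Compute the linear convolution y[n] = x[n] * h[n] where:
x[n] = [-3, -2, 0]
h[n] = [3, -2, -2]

y[n] = sum_k x[k]*h[n-k]. Output length = len(x) + len(h) - 1 = 3 + 3 - 1 = 5.
y[0] = -3*3 = -9
y[1] = -2*3 + -3*-2 = 0
y[2] = 0*3 + -2*-2 + -3*-2 = 10
y[3] = 0*-2 + -2*-2 = 4
y[4] = 0*-2 = 0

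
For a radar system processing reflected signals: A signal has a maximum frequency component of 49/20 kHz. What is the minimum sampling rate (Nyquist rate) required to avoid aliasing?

By the Nyquist-Shannon sampling theorem,
the minimum sampling rate (Nyquist rate) must be at least 2 * f_max.
Nyquist rate = 2 * 49/20 kHz = 49/10 kHz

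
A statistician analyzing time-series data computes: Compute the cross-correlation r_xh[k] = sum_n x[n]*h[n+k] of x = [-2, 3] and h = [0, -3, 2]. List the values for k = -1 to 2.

Both sequences indexed from 0 and zero outside their support.
Lags with overlap: k = -1 to 2.
  r_xh[-1] = x[1]*h[0] = 0
  r_xh[0] = x[0]*h[0] + x[1]*h[1] = -9
  r_xh[1] = x[0]*h[1] + x[1]*h[2] = 12
  r_xh[2] = x[0]*h[2] = -4
r_xh = [0, -9, 12, -4] (for k = -1, ..., 2)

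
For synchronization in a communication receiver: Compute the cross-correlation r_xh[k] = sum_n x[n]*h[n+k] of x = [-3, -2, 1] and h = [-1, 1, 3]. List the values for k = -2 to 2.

Both sequences indexed from 0 and zero outside their support.
Lags with overlap: k = -2 to 2.
  r_xh[-2] = x[2]*h[0] = -1
  r_xh[-1] = x[1]*h[0] + x[2]*h[1] = 3
  r_xh[0] = x[0]*h[0] + x[1]*h[1] + x[2]*h[2] = 4
  r_xh[1] = x[0]*h[1] + x[1]*h[2] = -9
  r_xh[2] = x[0]*h[2] = -9
r_xh = [-1, 3, 4, -9, -9] (for k = -2, ..., 2)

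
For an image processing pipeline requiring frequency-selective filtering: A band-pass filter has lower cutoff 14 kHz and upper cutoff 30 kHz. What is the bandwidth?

Bandwidth = f_high - f_low
= 30 kHz - 14 kHz = 16 kHz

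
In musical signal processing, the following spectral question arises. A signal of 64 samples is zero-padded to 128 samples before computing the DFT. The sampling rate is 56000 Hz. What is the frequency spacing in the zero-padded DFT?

Original DFT: N = 64, resolution = f_s/N = 56000/64 = 875 Hz
Zero-padded DFT: N = 128, resolution = f_s/N = 56000/128 = 875/2 Hz
Zero-padding interpolates the spectrum (finer frequency grid)
but does NOT improve the true spectral resolution (ability to resolve close frequencies).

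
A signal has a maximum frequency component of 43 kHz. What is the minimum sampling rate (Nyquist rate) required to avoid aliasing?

By the Nyquist-Shannon sampling theorem,
the minimum sampling rate (Nyquist rate) must be at least 2 * f_max.
Nyquist rate = 2 * 43 kHz = 86 kHz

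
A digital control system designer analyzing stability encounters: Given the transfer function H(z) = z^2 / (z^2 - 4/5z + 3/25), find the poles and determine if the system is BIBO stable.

Poles are roots of the denominator: z^2 - 4/5z + 3/25 = 0.
Quadratic formula: z = [-(-4/5) +/- sqrt((-4/5)^2 - 4*(3/25))] / 2
Discriminant = 16/25 - 12/25 = 4/25; sqrt = 2/5.
z = (4/5 +/- 2/5) / 2 => z = 3/5 or z = 1/5.
|p1| = 3/5, |p2| = 1/5.
For BIBO stability, all poles must lie inside the unit circle (|p| < 1).
System is STABLE since both |p| < 1.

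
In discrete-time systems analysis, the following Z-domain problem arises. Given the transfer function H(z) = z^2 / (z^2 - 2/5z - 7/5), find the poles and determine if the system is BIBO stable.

Poles are roots of the denominator: z^2 - 2/5z - 7/5 = 0.
Quadratic formula: z = [-(-2/5) +/- sqrt((-2/5)^2 - 4*(-7/5))] / 2
Discriminant = 4/25 + 28/5 = 144/25; sqrt = 12/5.
z = (2/5 +/- 12/5) / 2 => z = 7/5 or z = -1.
|p1| = 1, |p2| = 7/5.
For BIBO stability, all poles must lie inside the unit circle (|p| < 1).
System is UNSTABLE since at least one |p| >= 1.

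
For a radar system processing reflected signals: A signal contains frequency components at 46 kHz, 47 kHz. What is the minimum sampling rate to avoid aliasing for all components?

The highest frequency component is f_max = 47 kHz.
Nyquist rate = 2 * f_max = 2 * 47 kHz = 94 kHz.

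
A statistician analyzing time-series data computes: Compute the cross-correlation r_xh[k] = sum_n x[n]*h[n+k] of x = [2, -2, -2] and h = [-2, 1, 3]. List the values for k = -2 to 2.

Both sequences indexed from 0 and zero outside their support.
Lags with overlap: k = -2 to 2.
  r_xh[-2] = x[2]*h[0] = 4
  r_xh[-1] = x[1]*h[0] + x[2]*h[1] = 2
  r_xh[0] = x[0]*h[0] + x[1]*h[1] + x[2]*h[2] = -12
  r_xh[1] = x[0]*h[1] + x[1]*h[2] = -4
  r_xh[2] = x[0]*h[2] = 6
r_xh = [4, 2, -12, -4, 6] (for k = -2, ..., 2)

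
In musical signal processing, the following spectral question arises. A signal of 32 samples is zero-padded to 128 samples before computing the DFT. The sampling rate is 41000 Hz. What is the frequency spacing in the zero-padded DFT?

Original DFT: N = 32, resolution = f_s/N = 41000/32 = 5125/4 Hz
Zero-padded DFT: N = 128, resolution = f_s/N = 41000/128 = 5125/16 Hz
Zero-padding interpolates the spectrum (finer frequency grid)
but does NOT improve the true spectral resolution (ability to resolve close frequencies).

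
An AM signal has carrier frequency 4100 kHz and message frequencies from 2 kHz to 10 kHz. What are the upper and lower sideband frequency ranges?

Upper sideband (USB) = fc + [fm_low, fm_high] = 4100 + [2, 10] = [4102, 4110] kHz
Lower sideband (LSB) = fc - [fm_high, fm_low] = 4100 - [10, 2] = [4090, 4098] kHz
Total occupied spectrum: 4090 kHz to 4110 kHz (plus carrier at 4100 kHz)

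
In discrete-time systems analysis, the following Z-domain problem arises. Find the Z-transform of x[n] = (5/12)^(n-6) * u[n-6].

Time-shifting property: if X(z) = Z{x[n]}, then Z{x[n-d]} = z^(-d) * X(z)
X(z) = z/(z - 5/12) for x[n] = (5/12)^n * u[n]
Z{x[n-6]} = z^(-6) * z/(z - 5/12) = z^(-5)/(z - 5/12)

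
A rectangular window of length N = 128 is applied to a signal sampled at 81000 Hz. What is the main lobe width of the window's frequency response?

For a rectangular window of length N,
the main lobe width in frequency is 2*f_s/N.
= 2*81000/128 = 10125/8 Hz
This determines the minimum frequency separation for resolving two sinusoids.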